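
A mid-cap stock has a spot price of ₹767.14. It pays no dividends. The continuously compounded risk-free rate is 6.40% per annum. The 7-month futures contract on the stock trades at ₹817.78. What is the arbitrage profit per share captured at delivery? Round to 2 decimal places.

Fair futures: F* = S·e^(carry·T), with carry = r = 0.0640
F* = 767.14 · e^(0.0640 × 7/12) = 767.14 · e^0.037333 = 767.14 × 1.038039 = ₹796.3212
Market ₹817.78 > fair ₹796.3212: forward overpriced → cash-and-carry (buy spot, short the forward).
At maturity, profit = |F_mkt − F*| = |817.78 − 796.3212| = ₹21.46 per share

₹21.46 per share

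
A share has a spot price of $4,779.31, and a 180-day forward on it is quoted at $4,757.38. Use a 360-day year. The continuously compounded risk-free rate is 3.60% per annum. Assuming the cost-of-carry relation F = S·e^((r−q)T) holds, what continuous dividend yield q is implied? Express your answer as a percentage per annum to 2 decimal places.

From F = S·e^((r−q)T): (r − q) = ln(F/S)/T
ln(4757.38/4779.31) = ln(0.995411) = -0.004600
(r − q) = -0.004600 / (180/360) = -0.009200
q = r − ln(F/S)/T = 0.0360 + 0.009200 = 0.045200
q = 4.52%

4.52%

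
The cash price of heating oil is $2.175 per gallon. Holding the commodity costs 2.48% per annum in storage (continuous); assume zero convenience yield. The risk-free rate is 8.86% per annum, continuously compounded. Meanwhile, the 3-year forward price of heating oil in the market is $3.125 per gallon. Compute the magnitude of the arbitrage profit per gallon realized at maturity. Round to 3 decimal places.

Fair forward: F* = S·e^(carry·T), with carry = (r + u) = 0.0886 + 0.0248 = 0.1134
F* = 2.175 · e^(0.1134 × 3) = 2.175 · e^0.340200 = 2.175 × 1.405229 = $3.0564
Market $3.125 > fair $3.0564: forward overpriced → cash-and-carry (buy spot, short the forward).
At maturity, profit = |F_mkt − F*| = |3.125 − 3.0564| = $0.069 per gallon

$0.069 per gallon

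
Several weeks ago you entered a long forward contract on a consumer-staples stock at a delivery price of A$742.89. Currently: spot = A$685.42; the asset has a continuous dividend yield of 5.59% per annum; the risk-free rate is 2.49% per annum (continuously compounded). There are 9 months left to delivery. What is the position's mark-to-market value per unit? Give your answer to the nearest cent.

-A$71.87

Current fair forward for the remaining 9 months: F = S·e^((r − q)·T), (r − q) = 0.0249 − 0.0559 = -0.0310
F = 685.42 · e^(-0.0310 × 9/12) = 685.42 × 0.977018 = 669.6677
Value of long forward = (F − K)·e^(−rT) = (669.6677 − 742.89) · e^(−0.0249·9/12)
= -73.2223 × 0.981498 = -71.87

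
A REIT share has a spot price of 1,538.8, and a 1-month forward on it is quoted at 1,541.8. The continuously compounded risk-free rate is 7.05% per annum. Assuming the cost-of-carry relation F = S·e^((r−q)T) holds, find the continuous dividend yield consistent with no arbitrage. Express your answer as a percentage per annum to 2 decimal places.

From F = S·e^((r−q)T): (r − q) = ln(F/S)/T
ln(1541.8/1538.8) = ln(1.001950) = 0.001948
(r − q) = 0.001948 / (1/12) = 0.023376
q = r − ln(F/S)/T = 0.0705 − 0.023376 = 0.047124
q = 4.71%

4.71%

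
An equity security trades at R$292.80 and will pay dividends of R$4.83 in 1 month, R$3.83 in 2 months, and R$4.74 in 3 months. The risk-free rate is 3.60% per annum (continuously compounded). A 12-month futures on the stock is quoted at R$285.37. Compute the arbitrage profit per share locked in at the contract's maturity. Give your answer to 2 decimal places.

PV(dividends) I = 4.83·e^(−0.0360·1/12) + 3.83·e^(−0.0360·2/12) + 4.74·e^(−0.0360·3/12) = 13.3202
Fair futures F* = (S − I)·e^(rT) = (292.80 − 13.3202)·e^0.036000 = 279.4798 × 1.036656 = 289.7244
Market R$285.37 < fair 289.7244: forward underpriced → reverse cash-and-carry (short the stock, invest proceeds at r, pay the dividends, go long the forward).
Profit at T = |F_mkt − F*| = |285.37 − 289.7244| = R$4.35 per share

R$4.35 per share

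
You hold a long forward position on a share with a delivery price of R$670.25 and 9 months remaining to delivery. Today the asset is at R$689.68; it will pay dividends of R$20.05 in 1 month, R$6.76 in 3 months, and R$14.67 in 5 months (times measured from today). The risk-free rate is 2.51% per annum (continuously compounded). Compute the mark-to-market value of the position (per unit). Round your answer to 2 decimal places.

PV(remaining dividends) I = 20.05·e^(−0.0251·1/12) + 6.76·e^(−0.0251·3/12) + 14.67·e^(−0.0251·5/12) = 41.2432
Current forward F = (S − I)·e^(rT) = (689.68 − 41.2432)·e^(0.0251·9/12) = 648.4368 × 1.019003 = 660.7590
Value (long) = (F − K)·e^(−rT) = (660.7590 − 670.25) × 0.981351 = -9.3140
Value = -R$9.31

-R$9.31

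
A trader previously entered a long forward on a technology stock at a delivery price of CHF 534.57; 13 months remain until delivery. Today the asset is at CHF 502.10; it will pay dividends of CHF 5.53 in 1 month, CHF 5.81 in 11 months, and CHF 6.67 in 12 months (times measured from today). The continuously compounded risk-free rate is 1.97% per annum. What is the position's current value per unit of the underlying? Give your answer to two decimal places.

PV(remaining dividends) I = 5.53·e^(−0.0197·1/12) + 5.81·e^(−0.0197·11/12) + 6.67·e^(−0.0197·12/12) = 17.7668
Current forward F = (S − I)·e^(rT) = (502.10 − 17.7668)·e^(0.0197·13/12) = 484.3332 × 1.021571 = 494.7808
Value (long) = (F − K)·e^(−rT) = (494.7808 − 534.57) × 0.978884 = -38.9490
Value = -CHF 38.95

-CHF 38.95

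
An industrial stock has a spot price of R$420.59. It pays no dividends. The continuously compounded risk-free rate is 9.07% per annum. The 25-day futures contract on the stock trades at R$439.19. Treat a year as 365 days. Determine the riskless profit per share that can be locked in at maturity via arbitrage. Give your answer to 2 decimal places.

Fair futures: F* = S·e^(carry·T), with carry = r = 0.0907
F* = 420.59 · e^(0.0907 × 25/365) = 420.59 · e^0.006212 = 420.59 × 1.006231 = R$423.2107
Market R$439.19 > fair R$423.2107: forward overpriced → cash-and-carry (buy spot, short the forward).
At maturity, profit = |F_mkt − F*| = |439.19 − 423.2107| = R$15.98 per share

R$15.98 per share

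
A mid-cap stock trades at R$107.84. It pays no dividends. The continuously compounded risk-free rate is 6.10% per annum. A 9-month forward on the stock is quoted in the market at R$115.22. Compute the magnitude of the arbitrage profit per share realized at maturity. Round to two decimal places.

Fair forward: F* = S·e^(carry·T), with carry = r = 0.0610
F* = 107.84 · e^(0.0610 × 9/12) = 107.84 · e^0.045750 = 107.84 × 1.046813 = R$112.8883
Market R$115.22 > fair R$112.8883: forward overpriced → cash-and-carry (buy spot, short the forward).
At maturity, profit = |F_mkt − F*| = |115.22 − 112.8883| = R$2.33 per share

R$2.33 per share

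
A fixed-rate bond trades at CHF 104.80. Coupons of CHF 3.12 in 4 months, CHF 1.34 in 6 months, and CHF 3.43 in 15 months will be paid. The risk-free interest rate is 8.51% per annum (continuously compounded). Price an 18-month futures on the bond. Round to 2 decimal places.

PV(coupons) I = 3.12·e^(−0.0851·4/12) + 1.34·e^(−0.0851·6/12) + 3.43·e^(−0.0851·15/12)
I = 3.0327 + 1.2842 + 3.0839 = 7.4008
F = (S − I)·e^(rT) = (104.80 − 7.4008) · e^(0.0851·18/12)
= 97.3992 · e^0.127650 = 97.3992 × 1.136155 = CHF 110.66

CHF 110.66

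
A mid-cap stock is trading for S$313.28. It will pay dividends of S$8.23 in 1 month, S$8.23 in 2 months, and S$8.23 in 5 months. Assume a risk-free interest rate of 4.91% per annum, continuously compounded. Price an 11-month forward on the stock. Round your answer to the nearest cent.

S$302.16

PV(dividends) I = 8.23·e^(−0.0491·1/12) + 8.23·e^(−0.0491·2/12) + 8.23·e^(−0.0491·5/12)
I = 8.1964 + 8.1629 + 8.0633 = 24.4226
F = (S − I)·e^(rT) = (313.28 − 24.4226) · e^(0.0491·11/12)
= 288.8574 · e^0.045008 = 288.8574 × 1.046036 = S$302.16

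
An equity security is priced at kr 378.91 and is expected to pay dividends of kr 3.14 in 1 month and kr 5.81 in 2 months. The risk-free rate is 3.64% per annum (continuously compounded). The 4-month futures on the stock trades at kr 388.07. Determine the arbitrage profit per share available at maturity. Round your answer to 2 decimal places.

kr 13.55 per share

PV(dividends) I = 3.14·e^(−0.0364·1/12) + 5.81·e^(−0.0364·2/12) = 8.9053
Fair futures F* = (S − I)·e^(rT) = (378.91 − 8.9053)·e^0.012133 = 370.0047 × 1.012207 = 374.5213
Market kr 388.07 > fair 374.5213: forward overpriced → cash-and-carry (borrow at r, buy the stock and collect the dividends, short the forward).
Profit at T = |F_mkt − F*| = |388.07 − 374.5213| = kr 13.55 per share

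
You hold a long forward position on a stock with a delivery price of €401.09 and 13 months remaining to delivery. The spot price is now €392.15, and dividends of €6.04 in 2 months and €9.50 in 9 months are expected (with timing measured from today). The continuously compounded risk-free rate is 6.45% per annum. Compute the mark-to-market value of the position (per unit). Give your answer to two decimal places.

PV(remaining dividends) I = 6.04·e^(−0.0645·2/12) + 9.50·e^(−0.0645·9/12) = 15.0268
Current forward F = (S − I)·e^(rT) = (392.15 − 15.0268)·e^(0.0645·13/12) = 377.1232 × 1.072374 = 404.4171
Value (long) = (F − K)·e^(−rT) = (404.4171 − 401.09) × 0.932510 = 3.1026
Value = €3.10

€3.10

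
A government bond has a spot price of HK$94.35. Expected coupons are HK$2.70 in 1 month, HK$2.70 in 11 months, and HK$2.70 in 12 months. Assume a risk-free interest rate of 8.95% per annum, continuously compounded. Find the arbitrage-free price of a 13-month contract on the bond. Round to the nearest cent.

HK$95.54

PV(coupons) I = 2.70·e^(−0.0895·1/12) + 2.70·e^(−0.0895·11/12) + 2.70·e^(−0.0895·12/12)
I = 2.6799 + 2.4873 + 2.4688 = 7.6360
F = (S − I)·e^(rT) = (94.35 − 7.6360) · e^(0.0895·13/12)
= 86.7140 · e^0.096958 = 86.7140 × 1.101814 = HK$95.54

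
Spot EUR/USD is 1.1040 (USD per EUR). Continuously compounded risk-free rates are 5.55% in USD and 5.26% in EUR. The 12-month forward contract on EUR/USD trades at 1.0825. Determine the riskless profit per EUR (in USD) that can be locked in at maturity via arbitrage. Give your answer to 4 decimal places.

0.0247 per EUR (in USD)

Fair forward: F* = S·e^(carry·T), with carry = (r_USD − r_EUR) = 0.0555 − 0.0526 = 0.0029
F* = 1.1040 · e^(0.0029 × 12/12) = 1.1040 · e^0.002900 = 1.1040 × 1.002904 = 1.1072
Market 1.0825 < fair 1.1072: forward underpriced → reverse cash-and-carry (short spot, go long the forward).
At maturity, profit = |F_mkt − F*| = |1.0825 − 1.1072| = 0.0247 per EUR (in USD)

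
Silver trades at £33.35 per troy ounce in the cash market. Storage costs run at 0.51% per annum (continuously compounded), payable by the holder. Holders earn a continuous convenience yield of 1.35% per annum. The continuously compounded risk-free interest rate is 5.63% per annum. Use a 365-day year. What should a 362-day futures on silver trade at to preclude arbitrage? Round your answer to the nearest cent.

Net carry = r + u − y = 0.0563 + 0.0051 − 0.0135 = 0.0479
F = S·e^((r+u−y)T) = 33.35 · e^(0.0479 × 362/365) = 33.35 · e^0.047506
= 33.35 × 1.048652 = £34.97 per troy ounce

£34.97 per troy ounce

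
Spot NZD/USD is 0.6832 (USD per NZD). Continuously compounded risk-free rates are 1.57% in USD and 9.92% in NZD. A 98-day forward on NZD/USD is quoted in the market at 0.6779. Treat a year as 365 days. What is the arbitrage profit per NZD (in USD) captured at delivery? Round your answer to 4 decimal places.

0.0098 per NZD (in USD)

Fair forward: F* = S·e^(carry·T), with carry = (r_USD − r_NZD) = 0.0157 − 0.0992 = -0.0835
F* = 0.6832 · e^(-0.0835 × 98/365) = 0.6832 · e^-0.022419 = 0.6832 × 0.977830 = 0.6681
Market 0.6779 > fair 0.6681: forward overpriced → cash-and-carry (buy spot, short the forward).
At maturity, profit = |F_mkt − F*| = |0.6779 − 0.6681| = 0.0098 per NZD (in USD)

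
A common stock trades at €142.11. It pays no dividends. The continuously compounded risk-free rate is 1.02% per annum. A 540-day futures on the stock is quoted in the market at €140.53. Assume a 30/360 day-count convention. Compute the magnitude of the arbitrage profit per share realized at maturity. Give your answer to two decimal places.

€3.77 per share

Fair futures: F* = S·e^(carry·T), with carry = r = 0.0102
F* = 142.11 · e^(0.0102 × 540/360) = 142.11 · e^0.015300 = 142.11 × 1.015418 = €144.3011
Market €140.53 < fair €144.3011: forward underpriced → reverse cash-and-carry (short spot, go long the forward).
At maturity, profit = |F_mkt − F*| = |140.53 − 144.3011| = €3.77 per share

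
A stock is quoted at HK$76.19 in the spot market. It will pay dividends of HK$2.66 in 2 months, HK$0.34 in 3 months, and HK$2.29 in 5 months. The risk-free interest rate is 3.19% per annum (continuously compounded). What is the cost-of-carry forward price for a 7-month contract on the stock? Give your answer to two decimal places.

PV(dividends) I = 2.66·e^(−0.0319·2/12) + 0.34·e^(−0.0319·3/12) + 2.29·e^(−0.0319·5/12)
I = 2.6459 + 0.3373 + 2.2598 = 5.2430
F = (S − I)·e^(rT) = (76.19 − 5.2430) · e^(0.0319·7/12)
= 70.9470 · e^0.018608 = 70.9470 × 1.018782 = HK$72.28

HK$72.28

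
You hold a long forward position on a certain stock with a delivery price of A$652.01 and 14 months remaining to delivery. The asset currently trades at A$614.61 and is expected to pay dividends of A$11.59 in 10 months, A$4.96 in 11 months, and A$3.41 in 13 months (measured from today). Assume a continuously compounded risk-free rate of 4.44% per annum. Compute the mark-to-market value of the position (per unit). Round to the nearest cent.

PV(remaining dividends) I = 11.59·e^(−0.0444·10/12) + 4.96·e^(−0.0444·11/12) + 3.41·e^(−0.0444·13/12) = 19.1810
Current forward F = (S − I)·e^(rT) = (614.61 − 19.1810)·e^(0.0444·14/12) = 595.4290 × 1.053165 = 627.0850
Value (long) = (F − K)·e^(−rT) = (627.0850 − 652.01) × 0.949519 = -23.6668
Value = -A$23.67

-A$23.67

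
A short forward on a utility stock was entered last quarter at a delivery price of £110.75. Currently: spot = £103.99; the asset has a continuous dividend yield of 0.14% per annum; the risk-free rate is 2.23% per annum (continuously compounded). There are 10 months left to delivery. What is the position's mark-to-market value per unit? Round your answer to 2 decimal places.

£4.84

Current fair forward for the remaining 10 months: F = S·e^((r − q)·T), (r − q) = 0.0223 − 0.0014 = 0.0209
F = 103.99 · e^(0.0209 × 10/12) = 103.99 × 1.017569 = 105.8170
Value of long forward = (F − K)·e^(−rT) = (105.8170 − 110.75) · e^(−0.0223·10/12)
= -4.9330 × 0.981588 = -4.84
Short position value = −(long value) = £4.84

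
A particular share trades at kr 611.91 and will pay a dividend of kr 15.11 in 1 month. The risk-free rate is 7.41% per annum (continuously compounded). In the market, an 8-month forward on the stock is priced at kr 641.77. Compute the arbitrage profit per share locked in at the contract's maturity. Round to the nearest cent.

PV(dividends) I = 15.11·e^(−0.0741·1/12) = 15.0170
Fair forward F* = (S − I)·e^(rT) = (611.91 − 15.0170)·e^0.049400 = 596.8930 × 1.050641 = 627.1203
Market kr 641.77 > fair 627.1203: forward overpriced → cash-and-carry (borrow at r, buy the stock and collect the dividends, short the forward).
Profit at T = |F_mkt − F*| = |641.77 − 627.1203| = kr 14.65 per share

kr 14.65 per share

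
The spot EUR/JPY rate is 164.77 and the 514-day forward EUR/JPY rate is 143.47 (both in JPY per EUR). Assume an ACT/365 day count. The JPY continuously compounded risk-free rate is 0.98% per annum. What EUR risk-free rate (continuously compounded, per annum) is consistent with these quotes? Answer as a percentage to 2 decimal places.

10.81%

F = S·e^((r_JPY − r_EUR)T) ⇒ r_EUR = r_JPY − ln(F/S)/T
ln(143.47/164.77) = -0.138425; /(514/365) = -0.098298
r_EUR = 0.0098 + 0.098298 = 0.108098
r_EUR = 10.81%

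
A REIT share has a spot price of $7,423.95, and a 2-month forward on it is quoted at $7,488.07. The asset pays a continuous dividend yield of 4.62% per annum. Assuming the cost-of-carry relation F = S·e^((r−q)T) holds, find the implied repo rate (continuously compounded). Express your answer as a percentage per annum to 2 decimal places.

9.78%

From F = S·e^((r−q)T): (r − q) = ln(F/S)/T
ln(7488.07/7423.95) = ln(1.008637) = 0.008600
(r − q) = 0.008600 / (2/12) = 0.051600
r = ln(F/S)/T + q = 0.051600 + 0.0462 = 0.097800
r = 9.78%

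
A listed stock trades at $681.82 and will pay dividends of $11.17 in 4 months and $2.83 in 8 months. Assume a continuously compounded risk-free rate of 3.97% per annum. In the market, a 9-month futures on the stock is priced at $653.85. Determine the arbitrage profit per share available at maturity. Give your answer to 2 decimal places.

PV(dividends) I = 11.17·e^(−0.0397·4/12) + 2.83·e^(−0.0397·8/12) = 13.7792
Fair futures F* = (S − I)·e^(rT) = (681.82 − 13.7792)·e^0.029775 = 668.0408 × 1.030223 = 688.2310
Market $653.85 < fair 688.2310: forward underpriced → reverse cash-and-carry (short the stock, invest proceeds at r, pay the dividends, go long the forward).
Profit at T = |F_mkt − F*| = |653.85 − 688.2310| = $34.38 per share

$34.38 per share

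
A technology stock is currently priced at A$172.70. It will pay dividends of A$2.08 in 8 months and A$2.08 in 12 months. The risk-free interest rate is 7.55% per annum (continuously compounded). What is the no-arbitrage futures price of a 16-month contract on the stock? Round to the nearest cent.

A$186.67

PV(dividends) I = 2.08·e^(−0.0755·8/12) + 2.08·e^(−0.0755·12/12)
I = 1.9779 + 1.9287 = 3.9066
F = (S − I)·e^(rT) = (172.70 − 3.9066) · e^(0.0755·16/12)
= 168.7934 · e^0.100667 = 168.7934 × 1.105908 = A$186.67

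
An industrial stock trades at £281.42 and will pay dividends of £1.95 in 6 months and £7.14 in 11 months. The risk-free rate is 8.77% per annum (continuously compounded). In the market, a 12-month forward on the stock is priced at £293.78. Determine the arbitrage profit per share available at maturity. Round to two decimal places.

£4.21 per share

PV(dividends) I = 1.95·e^(−0.0877·6/12) + 7.14·e^(−0.0877·11/12) = 8.4548
Fair forward F* = (S − I)·e^(rT) = (281.42 − 8.4548)·e^0.087700 = 272.9652 × 1.091661 = 297.9855
Market £293.78 < fair 297.9855: forward underpriced → reverse cash-and-carry (short the stock, invest proceeds at r, pay the dividends, go long the forward).
Profit at T = |F_mkt − F*| = |293.78 − 297.9855| = £4.21 per share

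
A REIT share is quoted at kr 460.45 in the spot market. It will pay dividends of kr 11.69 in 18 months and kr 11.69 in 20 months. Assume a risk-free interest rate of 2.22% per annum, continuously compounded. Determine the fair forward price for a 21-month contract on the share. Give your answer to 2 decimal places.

kr 455.22

PV(dividends) I = 11.69·e^(−0.0222·18/12) + 11.69·e^(−0.0222·20/12)
I = 11.3071 + 11.2654 = 22.5725
F = (S − I)·e^(rT) = (460.45 − 22.5725) · e^(0.0222·21/12)
= 437.8775 · e^0.038850 = 437.8775 × 1.039615 = kr 455.22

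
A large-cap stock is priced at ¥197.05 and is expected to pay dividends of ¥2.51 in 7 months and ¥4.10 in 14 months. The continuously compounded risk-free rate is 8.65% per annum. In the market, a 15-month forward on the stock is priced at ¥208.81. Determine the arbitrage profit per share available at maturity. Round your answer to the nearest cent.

PV(dividends) I = 2.51·e^(−0.0865·7/12) + 4.10·e^(−0.0865·14/12) = 6.0929
Fair forward F* = (S − I)·e^(rT) = (197.05 − 6.0929)·e^0.108125 = 190.9571 × 1.114187 = 212.7619
Market ¥208.81 < fair 212.7619: forward underpriced → reverse cash-and-carry (short the stock, invest proceeds at r, pay the dividends, go long the forward).
Profit at T = |F_mkt − F*| = |208.81 − 212.7619| = ¥3.95 per share

¥3.95 per share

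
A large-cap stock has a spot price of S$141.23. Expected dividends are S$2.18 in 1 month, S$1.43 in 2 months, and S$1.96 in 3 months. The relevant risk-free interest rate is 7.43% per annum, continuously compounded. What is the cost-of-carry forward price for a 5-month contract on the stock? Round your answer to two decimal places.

S$139.99

PV(dividends) I = 2.18·e^(−0.0743·1/12) + 1.43·e^(−0.0743·2/12) + 1.96·e^(−0.0743·3/12)
I = 2.1665 + 1.4124 + 1.9239 = 5.5028
F = (S − I)·e^(rT) = (141.23 − 5.5028) · e^(0.0743·5/12)
= 135.7272 · e^0.030958 = 135.7272 × 1.031442 = S$139.99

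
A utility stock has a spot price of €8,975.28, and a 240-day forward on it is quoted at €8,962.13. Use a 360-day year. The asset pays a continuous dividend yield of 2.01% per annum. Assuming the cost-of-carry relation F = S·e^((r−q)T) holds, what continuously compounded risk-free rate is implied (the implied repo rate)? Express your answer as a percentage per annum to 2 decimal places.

From F = S·e^((r−q)T): (r − q) = ln(F/S)/T
ln(8962.13/8975.28) = ln(0.998535) = -0.001466
(r − q) = -0.001466 / (240/360) = -0.002199
r = ln(F/S)/T + q = -0.002199 + 0.0201 = 0.017901
r = 1.79%

1.79%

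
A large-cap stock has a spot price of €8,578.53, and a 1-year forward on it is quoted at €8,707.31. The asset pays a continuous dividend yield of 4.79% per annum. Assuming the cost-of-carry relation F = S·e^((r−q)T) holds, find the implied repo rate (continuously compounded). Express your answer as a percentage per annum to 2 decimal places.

From F = S·e^((r−q)T): (r − q) = ln(F/S)/T
ln(8707.31/8578.53) = ln(1.015012) = 0.014900
(r − q) = 0.014900 / (1) = 0.014900
r = ln(F/S)/T + q = 0.014900 + 0.0479 = 0.062800
r = 6.28%

6.28%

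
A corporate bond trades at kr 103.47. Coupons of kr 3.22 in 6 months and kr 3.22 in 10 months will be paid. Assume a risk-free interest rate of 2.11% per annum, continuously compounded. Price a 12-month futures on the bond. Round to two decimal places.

PV(coupons) I = 3.22·e^(−0.0211·6/12) + 3.22·e^(−0.0211·10/12)
I = 3.1862 + 3.1639 = 6.3501
F = (S − I)·e^(rT) = (103.47 − 6.3501) · e^(0.0211·12/12)
= 97.1199 · e^0.021100 = 97.1199 × 1.021324 = kr 99.19

kr 99.19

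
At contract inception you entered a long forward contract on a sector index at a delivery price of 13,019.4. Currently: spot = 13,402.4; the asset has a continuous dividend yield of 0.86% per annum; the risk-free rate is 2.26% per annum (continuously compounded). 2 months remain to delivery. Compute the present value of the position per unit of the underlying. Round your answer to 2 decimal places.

Current fair forward for the remaining 2 months: F = S·e^((r − q)·T), (r − q) = 0.0226 − 0.0086 = 0.0140
F = 13402.4 · e^(0.0140 × 2/12) = 13402.4 × 1.00233606 = 13433.7088
Value of long forward = (F − K)·e^(−rT) = (13433.7088 − 13019.4) · e^(−0.0226·2/12)
= 414.3088 × 0.99624042 = 412.75

412.75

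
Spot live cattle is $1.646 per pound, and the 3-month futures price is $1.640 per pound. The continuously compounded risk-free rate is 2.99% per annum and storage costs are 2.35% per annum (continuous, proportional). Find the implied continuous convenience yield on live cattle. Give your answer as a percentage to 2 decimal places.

6.80%

F = S·e^((r+u−y)T) ⇒ (r+u−y) = ln(F/S)/T
ln(1.640/1.646) = -0.003652; /T ⇒ -0.014608
y = r + u − ln(F/S)/T = 0.0299 + 0.0235 + 0.014608 = 0.068008
y = 6.80%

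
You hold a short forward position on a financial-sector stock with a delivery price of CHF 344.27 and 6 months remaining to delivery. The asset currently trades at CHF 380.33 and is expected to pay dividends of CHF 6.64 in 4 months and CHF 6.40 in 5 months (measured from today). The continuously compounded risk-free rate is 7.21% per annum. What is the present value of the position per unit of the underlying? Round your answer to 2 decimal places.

-CHF 35.56

PV(remaining dividends) I = 6.64·e^(−0.0721·4/12) + 6.40·e^(−0.0721·5/12) = 12.6929
Current forward F = (S − I)·e^(rT) = (380.33 − 12.6929)·e^(0.0721·6/12) = 367.6371 × 1.036708 = 381.1323
Value (long) = (F − K)·e^(−rT) = (381.1323 − 344.27) × 0.964592 = 35.5571
Short position value = −(long value) = -CHF 35.56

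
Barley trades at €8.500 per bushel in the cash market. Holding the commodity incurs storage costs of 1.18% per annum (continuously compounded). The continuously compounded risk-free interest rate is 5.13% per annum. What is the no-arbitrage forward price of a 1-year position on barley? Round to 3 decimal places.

€9.054 per bushel

Net carry = r + u − y = 0.0513 + 0.0118 − 0.0000 = 0.0631
F = S·e^((r+u−y)T) = 8.500 · e^(0.0631 × 1) = 8.500 · e^0.063100
= 8.500 × 1.065133 = €9.054 per bushel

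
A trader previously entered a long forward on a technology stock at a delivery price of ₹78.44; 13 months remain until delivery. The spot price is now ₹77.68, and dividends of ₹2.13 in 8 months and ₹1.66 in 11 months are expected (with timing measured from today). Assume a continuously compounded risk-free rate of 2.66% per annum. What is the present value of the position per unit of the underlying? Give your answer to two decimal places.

-₹2.24

PV(remaining dividends) I = 2.13·e^(−0.0266·8/12) + 1.66·e^(−0.0266·11/12) = 3.7126
Current forward F = (S − I)·e^(rT) = (77.68 − 3.7126)·e^(0.0266·13/12) = 73.9674 × 1.029236 = 76.1299
Value (long) = (F − K)·e^(−rT) = (76.1299 − 78.44) × 0.971595 = -2.2445
Value = -₹2.24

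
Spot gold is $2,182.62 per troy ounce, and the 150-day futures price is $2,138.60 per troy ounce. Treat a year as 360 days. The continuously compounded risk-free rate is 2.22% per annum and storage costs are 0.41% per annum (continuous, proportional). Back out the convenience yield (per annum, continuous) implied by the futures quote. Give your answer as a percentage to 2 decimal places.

F = S·e^((r+u−y)T) ⇒ (r+u−y) = ln(F/S)/T
ln(2138.60/2182.62) = -0.020375; /T ⇒ -0.048900
y = r + u − ln(F/S)/T = 0.0222 + 0.0041 + 0.048900 = 0.075200
y = 7.52%

7.52%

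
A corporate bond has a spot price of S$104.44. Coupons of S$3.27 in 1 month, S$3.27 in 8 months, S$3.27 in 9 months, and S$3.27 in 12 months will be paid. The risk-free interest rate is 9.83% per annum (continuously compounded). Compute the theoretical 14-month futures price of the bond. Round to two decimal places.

PV(coupons) I = 3.27·e^(−0.0983·1/12) + 3.27·e^(−0.0983·8/12) + 3.27·e^(−0.0983·9/12) + 3.27·e^(−0.0983·12/12)
I = 3.2433 + 3.0626 + 3.0376 + 2.9639 = 12.3074
F = (S − I)·e^(rT) = (104.44 − 12.3074) · e^(0.0983·14/12)
= 92.1326 · e^0.114683 = 92.1326 × 1.121518 = S$103.33

S$103.33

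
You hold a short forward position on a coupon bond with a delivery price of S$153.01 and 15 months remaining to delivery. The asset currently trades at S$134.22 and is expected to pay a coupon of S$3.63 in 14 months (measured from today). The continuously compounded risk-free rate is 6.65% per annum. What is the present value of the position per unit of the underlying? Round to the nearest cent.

S$9.94

PV(remaining coupons) I = 3.63·e^(−0.0665·14/12) = 3.3590
Current forward F = (S − I)·e^(rT) = (134.22 − 3.3590)·e^(0.0665·15/12) = 130.8610 × 1.086678 = 142.2038
Value (long) = (F − K)·e^(−rT) = (142.2038 − 153.01) × 0.920236 = -9.9443
Short position value = −(long value) = S$9.94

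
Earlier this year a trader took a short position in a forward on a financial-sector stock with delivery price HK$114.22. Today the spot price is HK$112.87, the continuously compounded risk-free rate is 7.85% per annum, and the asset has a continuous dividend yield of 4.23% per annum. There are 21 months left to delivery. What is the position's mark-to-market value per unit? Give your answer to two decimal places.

-HK$5.26

Current fair forward for the remaining 21 months: F = S·e^((r − q)·T), (r − q) = 0.0785 − 0.0423 = 0.0362
F = 112.87 · e^(0.0362 × 21/12) = 112.87 × 1.065400 = 120.2517
Value of long forward = (F − K)·e^(−rT) = (120.2517 − 114.22) · e^(−0.0785·21/12)
= 6.0317 × 0.871643 = 5.26
Short position value = −(long value) = -HK$5.26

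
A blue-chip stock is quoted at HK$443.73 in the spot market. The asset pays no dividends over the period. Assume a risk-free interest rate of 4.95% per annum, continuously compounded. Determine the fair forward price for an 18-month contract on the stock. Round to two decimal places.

F = S·e^(rT) = 443.73 · e^(0.0495 × 18/12)
= 443.73 · e^0.074250 = 443.73 × 1.077076
F = HK$477.93

HK$477.93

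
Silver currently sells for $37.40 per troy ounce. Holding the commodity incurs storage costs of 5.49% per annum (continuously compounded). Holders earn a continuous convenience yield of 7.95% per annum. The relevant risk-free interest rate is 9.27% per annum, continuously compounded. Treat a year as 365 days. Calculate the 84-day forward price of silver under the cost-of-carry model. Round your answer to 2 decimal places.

Net carry = r + u − y = 0.0927 + 0.0549 − 0.0795 = 0.0681
F = S·e^((r+u−y)T) = 37.40 · e^(0.0681 × 84/365) = 37.40 · e^0.015672
= 37.40 × 1.015795 = $37.99 per troy ounce

$37.99 per troy ounce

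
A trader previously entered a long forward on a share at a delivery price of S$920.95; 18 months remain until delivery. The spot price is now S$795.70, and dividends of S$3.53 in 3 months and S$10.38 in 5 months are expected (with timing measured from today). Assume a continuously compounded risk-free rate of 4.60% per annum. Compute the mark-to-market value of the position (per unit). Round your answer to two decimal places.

-S$77.52

PV(remaining dividends) I = 3.53·e^(−0.0460·3/12) + 10.38·e^(−0.0460·5/12) = 13.6726
Current forward F = (S − I)·e^(rT) = (795.70 − 13.6726)·e^(0.0460·18/12) = 782.0274 × 1.071436 = 837.8923
Value (long) = (F − K)·e^(−rT) = (837.8923 − 920.95) × 0.933327 = -77.5200
Value = -S$77.52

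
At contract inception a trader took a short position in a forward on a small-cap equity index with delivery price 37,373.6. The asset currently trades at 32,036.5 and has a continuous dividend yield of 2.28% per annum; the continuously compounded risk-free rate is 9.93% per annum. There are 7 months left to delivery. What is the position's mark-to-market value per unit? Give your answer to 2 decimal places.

Current fair forward for the remaining 7 months: F = S·e^((r − q)·T), (r − q) = 0.0993 − 0.0228 = 0.0765
F = 32036.5 · e^(0.0765 × 7/12) = 32036.5 × 1.04563567 = 33498.5071
Value of long forward = (F − K)·e^(−rT) = (33498.5071 − 37373.6) · e^(−0.0993·7/12)
= -3875.0929 × 0.94372072 = -3657.01
Short position value = −(long value) = 3657.01

3657.01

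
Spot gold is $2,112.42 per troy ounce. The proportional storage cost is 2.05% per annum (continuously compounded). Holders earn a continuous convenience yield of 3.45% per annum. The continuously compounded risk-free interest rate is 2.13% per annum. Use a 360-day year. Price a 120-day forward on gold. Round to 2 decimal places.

Net carry = r + u − y = 0.0213 + 0.0205 − 0.0345 = 0.0073
F = S·e^((r+u−y)T) = 2112.42 · e^(0.0073 × 120/360) = 2112.42 · e^0.00243333
= 2112.42 × 1.00243629 = $2,117.57 per troy ounce

$2,117.57 per troy ounce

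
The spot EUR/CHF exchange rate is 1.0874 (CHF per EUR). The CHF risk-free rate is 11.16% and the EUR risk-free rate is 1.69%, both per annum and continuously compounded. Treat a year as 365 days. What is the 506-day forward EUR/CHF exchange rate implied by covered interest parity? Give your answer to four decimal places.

1.2400

F = S·e^((r_CHF − r_EUR)T) = 1.0874 · e^((0.1116 − 0.0169) × 506/365)
= 1.0874 · e^0.131283 = 1.0874 × 1.140290
F = 1.2400 CHF per EUR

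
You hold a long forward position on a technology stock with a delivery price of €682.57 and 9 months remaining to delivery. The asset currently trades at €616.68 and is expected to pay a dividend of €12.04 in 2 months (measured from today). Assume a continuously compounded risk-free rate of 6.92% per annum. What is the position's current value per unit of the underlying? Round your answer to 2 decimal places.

PV(remaining dividends) I = 12.04·e^(−0.0692·2/12) = 11.9019
Current forward F = (S − I)·e^(rT) = (616.68 − 11.9019)·e^(0.0692·9/12) = 604.7781 × 1.053270 = 636.9946
Value (long) = (F − K)·e^(−rT) = (636.9946 − 682.57) × 0.949424 = -43.2704
Value = -€43.27

-€43.27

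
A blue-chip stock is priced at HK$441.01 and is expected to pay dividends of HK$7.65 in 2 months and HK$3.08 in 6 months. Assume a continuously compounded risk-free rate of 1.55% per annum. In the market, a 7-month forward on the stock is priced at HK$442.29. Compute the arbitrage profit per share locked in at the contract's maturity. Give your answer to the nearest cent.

PV(dividends) I = 7.65·e^(−0.0155·2/12) + 3.08·e^(−0.0155·6/12) = 10.6865
Fair forward F* = (S − I)·e^(rT) = (441.01 − 10.6865)·e^0.009042 = 430.3235 × 1.009083 = 434.2321
Market HK$442.29 > fair 434.2321: forward overpriced → cash-and-carry (borrow at r, buy the stock and collect the dividends, short the forward).
Profit at T = |F_mkt − F*| = |442.29 − 434.2321| = HK$8.06 per share

HK$8.06 per share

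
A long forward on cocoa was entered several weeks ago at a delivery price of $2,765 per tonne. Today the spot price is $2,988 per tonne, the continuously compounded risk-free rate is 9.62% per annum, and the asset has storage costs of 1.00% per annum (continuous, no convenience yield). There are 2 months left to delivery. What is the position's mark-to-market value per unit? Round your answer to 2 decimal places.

Current fair forward for the remaining 2 months: F = S·e^((r + u)·T), (r + u) = 0.0962 + 0.0100 = 0.1062
F = 2988 · e^(0.1062 × 2/12) = 2988 × 1.01785757 = 3041.3584
Value of long forward = (F − K)·e^(−rT) = (3041.3584 − 2765) · e^(−0.0962·2/12)
= 276.3584 × 0.98409452 = 271.96

$271.96 per tonne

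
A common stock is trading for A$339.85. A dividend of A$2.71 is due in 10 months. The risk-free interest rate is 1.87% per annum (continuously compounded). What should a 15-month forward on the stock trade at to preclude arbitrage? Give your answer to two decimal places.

A$345.16

PV(dividends) I = 2.71·e^(−0.0187·10/12)
I = 2.6681
F = (S − I)·e^(rT) = (339.85 − 2.6681) · e^(0.0187·15/12)
= 337.1819 · e^0.023375 = 337.1819 × 1.023650 = A$345.16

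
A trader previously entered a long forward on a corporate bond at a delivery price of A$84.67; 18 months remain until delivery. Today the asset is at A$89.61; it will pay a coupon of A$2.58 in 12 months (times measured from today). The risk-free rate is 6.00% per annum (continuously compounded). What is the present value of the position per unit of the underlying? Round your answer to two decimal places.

A$9.80

PV(remaining coupons) I = 2.58·e^(−0.0600·12/12) = 2.4298
Current forward F = (S − I)·e^(rT) = (89.61 − 2.4298)·e^(0.0600·18/12) = 87.1802 × 1.094174 = 95.3903
Value (long) = (F − K)·e^(−rT) = (95.3903 − 84.67) × 0.913931 = 9.7976
Value = A$9.80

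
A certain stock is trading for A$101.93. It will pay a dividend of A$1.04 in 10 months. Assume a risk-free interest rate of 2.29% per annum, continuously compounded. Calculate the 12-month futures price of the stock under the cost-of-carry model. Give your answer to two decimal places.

PV(dividends) I = 1.04·e^(−0.0229·10/12)
I = 1.0203
F = (S − I)·e^(rT) = (101.93 − 1.0203) · e^(0.0229·12/12)
= 100.9097 · e^0.022900 = 100.9097 × 1.023164 = A$103.25

A$103.25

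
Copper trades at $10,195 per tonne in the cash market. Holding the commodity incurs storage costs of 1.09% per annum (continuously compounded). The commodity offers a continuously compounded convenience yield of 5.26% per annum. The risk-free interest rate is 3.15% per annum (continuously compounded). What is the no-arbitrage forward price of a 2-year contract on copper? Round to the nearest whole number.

$9,989 per tonne

Net carry = r + u − y = 0.0315 + 0.0109 − 0.0526 = -0.0102
F = S·e^((r+u−y)T) = 10195 · e^(-0.0102 × 2) = 10195 · e^-0.020400
= 10195 × 0.979807 = $9,989 per tonne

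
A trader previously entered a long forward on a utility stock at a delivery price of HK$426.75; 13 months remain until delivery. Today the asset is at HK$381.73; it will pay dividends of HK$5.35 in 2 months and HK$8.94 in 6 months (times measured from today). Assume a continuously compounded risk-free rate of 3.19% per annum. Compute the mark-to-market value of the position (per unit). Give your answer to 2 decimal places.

-HK$44.64

PV(remaining dividends) I = 5.35·e^(−0.0319·2/12) + 8.94·e^(−0.0319·6/12) = 14.1202
Current forward F = (S − I)·e^(rT) = (381.73 − 14.1202)·e^(0.0319·13/12) = 367.6098 × 1.035162 = 380.5357
Value (long) = (F − K)·e^(−rT) = (380.5357 − 426.75) × 0.966032 = -44.6445
Value = -HK$44.64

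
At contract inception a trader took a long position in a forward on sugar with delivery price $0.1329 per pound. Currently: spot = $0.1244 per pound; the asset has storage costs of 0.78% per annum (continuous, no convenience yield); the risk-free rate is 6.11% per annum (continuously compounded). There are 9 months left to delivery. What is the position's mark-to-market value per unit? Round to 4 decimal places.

-$0.0018 per pound

Current fair forward for the remaining 9 months: F = S·e^((r + u)·T), (r + u) = 0.0611 + 0.0078 = 0.0689
F = 0.1244 · e^(0.0689 × 9/12) = 0.1244 × 1.053033 = 0.1310
Value of long forward = (F − K)·e^(−rT) = (0.1310 − 0.1329) · e^(−0.0611·9/12)
= -0.0019 × 0.955209 = -0.0018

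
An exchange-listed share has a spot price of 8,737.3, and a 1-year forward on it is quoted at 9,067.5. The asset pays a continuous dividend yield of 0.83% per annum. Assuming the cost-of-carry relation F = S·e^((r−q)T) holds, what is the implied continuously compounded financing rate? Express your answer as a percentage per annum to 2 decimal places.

From F = S·e^((r−q)T): (r − q) = ln(F/S)/T
ln(9067.5/8737.3) = ln(1.037792) = 0.037095
(r − q) = 0.037095 / (1) = 0.037095
r = ln(F/S)/T + q = 0.037095 + 0.0083 = 0.045395
r = 4.54%

4.54%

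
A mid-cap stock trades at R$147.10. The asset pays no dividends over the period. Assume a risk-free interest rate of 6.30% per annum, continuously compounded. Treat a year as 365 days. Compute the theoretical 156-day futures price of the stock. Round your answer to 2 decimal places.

F = S·e^(rT) = 147.10 · e^(0.0630 × 156/365)
= 147.10 · e^0.026926 = 147.10 × 1.027292
F = R$151.11

R$151.11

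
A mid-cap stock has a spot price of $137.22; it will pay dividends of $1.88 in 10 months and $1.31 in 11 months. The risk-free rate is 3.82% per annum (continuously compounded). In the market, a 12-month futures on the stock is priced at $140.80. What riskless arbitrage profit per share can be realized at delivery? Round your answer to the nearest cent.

PV(dividends) I = 1.88·e^(−0.0382·10/12) + 1.31·e^(−0.0382·11/12) = 3.0860
Fair futures F* = (S − I)·e^(rT) = (137.22 − 3.0860)·e^0.038200 = 134.1340 × 1.038939 = 139.3570
Market $140.80 > fair 139.3570: forward overpriced → cash-and-carry (borrow at r, buy the stock and collect the dividends, short the forward).
Profit at T = |F_mkt − F*| = |140.80 − 139.3570| = $1.44 per share

$1.44 per share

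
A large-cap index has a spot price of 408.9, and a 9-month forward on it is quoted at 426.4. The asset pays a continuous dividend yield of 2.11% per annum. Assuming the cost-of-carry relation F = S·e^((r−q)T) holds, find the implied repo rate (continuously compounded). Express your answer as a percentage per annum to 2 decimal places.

7.70%

From F = S·e^((r−q)T): (r − q) = ln(F/S)/T
ln(426.4/408.9) = ln(1.042798) = 0.041907
(r − q) = 0.041907 / (9/12) = 0.055876
r = ln(F/S)/T + q = 0.055876 + 0.0211 = 0.076976
r = 7.70%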